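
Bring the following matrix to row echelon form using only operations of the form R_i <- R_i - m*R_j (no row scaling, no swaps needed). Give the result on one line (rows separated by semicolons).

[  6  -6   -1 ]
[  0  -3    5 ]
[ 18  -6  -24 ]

REF = [6 -6 -1; 0 -3 5; 0 0 -1]

Forward elimination:
R3 <- R3 - (3)*R1:  [   0   12  -21 ]
R3 <- R3 - (-4)*R2:  [  0   0  -1 ]
Row echelon form:
[ 6  -6  -1 ]
[ 0  -3   5 ]
[ 0   0  -1 ]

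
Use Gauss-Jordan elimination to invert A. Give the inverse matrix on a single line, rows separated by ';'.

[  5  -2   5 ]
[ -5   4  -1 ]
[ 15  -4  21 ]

inverse = [4 11/10 -9/10; 9/2 3/2 -1; -2 -1/2 1/2]

Gauss-Jordan on [A | I]:
R1 <- (1/5)*R1:  [    1  -2/5     1  |   1/5     0     0 ]
R2 <- R2 - (-5)*R1:  [ 0  2  4  |  1  1  0 ]
R3 <- R3 - (15)*R1:  [  0   2   6  |  -3   0   1 ]
R2 <- (1/2)*R2:  [   0    1    2  |  1/2  1/2    0 ]
R1 <- R1 - (-2/5)*R2:  [   1    0  9/5  |  2/5  1/5    0 ]
R3 <- R3 - (2)*R2:  [  0   0   2  |  -4  -1   1 ]
R3 <- (1/2)*R3:  [    0     0     1  |    -2  -1/2   1/2 ]
R1 <- R1 - (9/5)*R3:  [     1      0      0  |      4  11/10  -9/10 ]
R2 <- R2 - (2)*R3:  [   0    1    0  |  9/2  3/2   -1 ]
Right block of [I | A^{-1}] is the inverse:
[   4  11/10  -9/10 ]
[ 9/2    3/2     -1 ]
[  -2   -1/2    1/2 ]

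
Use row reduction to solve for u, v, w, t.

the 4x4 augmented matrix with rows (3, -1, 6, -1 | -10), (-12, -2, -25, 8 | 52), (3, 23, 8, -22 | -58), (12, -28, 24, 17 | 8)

(-4, -2, 0, 0)

Forward elimination on [A|b]:
R2 <- R2 - (-4)*R1:  [  0  -6  -1   4  12 ]
R3 <- R3 - (1)*R1:  [   0   24    2  -21  -48 ]
R4 <- R4 - (4)*R1:  [   0  -24    0   21   48 ]
R3 <- R3 - (-4)*R2:  [  0   0  -2  -5   0 ]
R4 <- R4 - (4)*R2:  [ 0  0  4  5  0 ]
R4 <- R4 - (-2)*R3:  [  0   0   0  -5   0 ]
Row echelon form:
[ 3  -1   6  -1  |  -10 ]
[ 0  -6  -1   4  |   12 ]
[ 0   0  -2  -5  |    0 ]
[ 0   0   0  -5  |    0 ]
Back-substitution:
t = (0) / -5 = 0
w = (0 - (-5)*(0)) / -2 = 0
v = (12 - (-1)*(0) - (4)*(0)) / -6 = -2
u = (-10 - (-1)*(-2) - (6)*(0) - (-1)*(0)) / 3 = -4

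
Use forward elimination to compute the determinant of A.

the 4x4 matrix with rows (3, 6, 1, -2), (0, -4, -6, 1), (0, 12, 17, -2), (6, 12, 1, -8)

Forward elimination:
R4 <- R4 - (2)*R1:  [  0   0  -1  -4 ]
R3 <- R3 - (-3)*R2:  [  0   0  -1   1 ]
R4 <- R4 - (1)*R3:  [  0   0   0  -5 ]
Upper-triangular form:
[ 3   6   1  -2 ]
[ 0  -4  -6   1 ]
[ 0   0  -1   1 ]
[ 0   0   0  -5 ]
det(A) = (-1)^0 * (3) * (-4) * (-1) * (-5) = -60  (0 row swaps -> sign +1)

det(A) = -60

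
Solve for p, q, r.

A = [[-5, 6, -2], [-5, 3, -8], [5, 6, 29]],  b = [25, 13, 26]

Forward elimination on [A|b]:
R2 <- R2 - (1)*R1:  [   0   -3   -6  -12 ]
R3 <- R3 - (-1)*R1:  [  0  12  27  51 ]
R3 <- R3 - (-4)*R2:  [ 0  0  3  3 ]
Row echelon form:
[ -5   6  -2  |   25 ]
[  0  -3  -6  |  -12 ]
[  0   0   3  |    3 ]
Back-substitution:
r = (3) / 3 = 1
q = (-12 - (-6)*(1)) / -3 = 2
p = (25 - (6)*(2) - (-2)*(1)) / -5 = -3

(-3, 2, 1)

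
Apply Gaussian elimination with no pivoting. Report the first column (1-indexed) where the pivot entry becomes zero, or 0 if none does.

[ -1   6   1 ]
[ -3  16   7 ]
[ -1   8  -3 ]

Naive forward elimination:
R2 <- R2 - (3)*R1:  [  0  -2   4 ]
R3 <- R3 - (1)*R1:  [  0   2  -4 ]
R3 <- R3 - (-1)*R2:  [ 0  0  0 ]
Matrix at this point:
[ -1   6  1 ]
[  0  -2  4 ]
[  0   0  0 ]
Pivot entry (3,3) in the last row is zero and there are no rows below to swap with -> zero pivot in column 3 (A is singular).

first zero-pivot column = 3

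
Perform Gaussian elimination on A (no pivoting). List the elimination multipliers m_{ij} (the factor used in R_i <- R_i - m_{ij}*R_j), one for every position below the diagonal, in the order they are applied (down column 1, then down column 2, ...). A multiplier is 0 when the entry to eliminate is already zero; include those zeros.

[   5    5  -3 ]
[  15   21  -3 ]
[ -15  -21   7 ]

Forward elimination:
R2 <- R2 - (3)*R1:  [ 0  6  6 ]
R3 <- R3 - (-3)*R1:  [  0  -6  -2 ]
R3 <- R3 - (-1)*R2:  [ 0  0  4 ]
Multipliers (in order of application): m_{21} = 3, m_{31} = -3, m_{32} = -1

multipliers: 3, -3, -1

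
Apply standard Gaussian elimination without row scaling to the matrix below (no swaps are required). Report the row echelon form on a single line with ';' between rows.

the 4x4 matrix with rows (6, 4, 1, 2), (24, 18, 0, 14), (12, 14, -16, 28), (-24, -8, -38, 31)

Forward elimination:
R2 <- R2 - (4)*R1:  [  0   2  -4   6 ]
R3 <- R3 - (2)*R1:  [   0    6  -18   24 ]
R4 <- R4 - (-4)*R1:  [   0    8  -34   39 ]
R3 <- R3 - (3)*R2:  [  0   0  -6   6 ]
R4 <- R4 - (4)*R2:  [   0    0  -18   15 ]
R4 <- R4 - (3)*R3:  [  0   0   0  -3 ]
Row echelon form:
[ 6  4   1   2 ]
[ 0  2  -4   6 ]
[ 0  0  -6   6 ]
[ 0  0   0  -3 ]

REF = [6 4 1 2; 0 2 -4 6; 0 0 -6 6; 0 0 0 -3]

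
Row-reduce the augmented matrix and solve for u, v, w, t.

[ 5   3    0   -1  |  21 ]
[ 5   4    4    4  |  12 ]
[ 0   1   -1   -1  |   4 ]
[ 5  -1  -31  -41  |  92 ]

Forward elimination on [A|b]:
R2 <- R2 - (1)*R1:  [  0   1   4   5  -9 ]
R4 <- R4 - (1)*R1:  [   0   -4  -31  -40   71 ]
R3 <- R3 - (1)*R2:  [  0   0  -5  -6  13 ]
R4 <- R4 - (-4)*R2:  [   0    0  -15  -20   35 ]
R4 <- R4 - (3)*R3:  [  0   0   0  -2  -4 ]
Row echelon form:
[ 5  3   0  -1  |  21 ]
[ 0  1   4   5  |  -9 ]
[ 0  0  -5  -6  |  13 ]
[ 0  0   0  -2  |  -4 ]
Back-substitution:
t = (-4) / -2 = 2
w = (13 - (-6)*(2)) / -5 = -5
v = (-9 - (4)*(-5) - (5)*(2)) / 1 = 1
u = (21 - (3)*(1) - (-1)*(2)) / 5 = 4

(4, 1, -5, 2)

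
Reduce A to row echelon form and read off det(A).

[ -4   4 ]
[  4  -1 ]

Forward elimination:
R2 <- R2 - (-1)*R1:  [ 0  3 ]
Upper-triangular form:
[ -4  4 ]
[  0  3 ]
det(A) = (-1)^0 * (-4) * (3) = -12  (0 row swaps -> sign +1)

det(A) = -12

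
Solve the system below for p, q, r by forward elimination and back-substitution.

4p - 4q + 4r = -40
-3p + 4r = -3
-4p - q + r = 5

Forward elimination on [A|b]:
R2 <- R2 - (-3/4)*R1:  [   0   -3    7  -33 ]
R3 <- R3 - (-1)*R1:  [   0   -5    5  -35 ]
R3 <- R3 - (5/3)*R2:  [     0      0  -20/3     20 ]
Row echelon form:
[ 4  -4      4  |  -40 ]
[ 0  -3      7  |  -33 ]
[ 0   0  -20/3  |   20 ]
Back-substitution:
r = (20) / (-20/3) = -3
q = (-33 - (7)*(-3)) / -3 = 4
p = (-40 - (-4)*(4) - (4)*(-3)) / 4 = -3

(-3, 4, -3)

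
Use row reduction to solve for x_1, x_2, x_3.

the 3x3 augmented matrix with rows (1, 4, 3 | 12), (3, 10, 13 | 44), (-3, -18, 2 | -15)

Forward elimination on [A|b]:
R2 <- R2 - (3)*R1:  [  0  -2   4   8 ]
R3 <- R3 - (-3)*R1:  [  0  -6  11  21 ]
R3 <- R3 - (3)*R2:  [  0   0  -1  -3 ]
Row echelon form:
[ 1   4   3  |  12 ]
[ 0  -2   4  |   8 ]
[ 0   0  -1  |  -3 ]
Back-substitution:
x_3 = (-3) / -1 = 3
x_2 = (8 - (4)*(3)) / -2 = 2
x_1 = (12 - (4)*(2) - (3)*(3)) / 1 = -5

(-5, 2, 3)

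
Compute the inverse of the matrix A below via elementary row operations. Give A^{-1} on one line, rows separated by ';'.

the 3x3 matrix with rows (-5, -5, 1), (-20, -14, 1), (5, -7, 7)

inverse = [91/60 -7/15 -3/20; -29/12 2/3 1/4; -7/2 1 1/2]

Gauss-Jordan on [A | I]:
R1 <- (1/-5)*R1:  [    1     1  -1/5  |  -1/5     0     0 ]
R2 <- R2 - (-20)*R1:  [  0   6  -3  |  -4   1   0 ]
R3 <- R3 - (5)*R1:  [   0  -12    8  |    1    0    1 ]
R2 <- (1/6)*R2:  [    0     1  -1/2  |  -2/3   1/6     0 ]
R1 <- R1 - (1)*R2:  [    1     0  3/10  |  7/15  -1/6     0 ]
R3 <- R3 - (-12)*R2:  [  0   0   2  |  -7   2   1 ]
R3 <- (1/2)*R3:  [    0     0     1  |  -7/2     1   1/2 ]
R1 <- R1 - (3/10)*R3:  [     1      0      0  |  91/60  -7/15  -3/20 ]
R2 <- R2 - (-1/2)*R3:  [      0       1       0  |  -29/12     2/3     1/4 ]
Right block of [I | A^{-1}] is the inverse:
[  91/60  -7/15  -3/20 ]
[ -29/12    2/3    1/4 ]
[   -7/2      1    1/2 ]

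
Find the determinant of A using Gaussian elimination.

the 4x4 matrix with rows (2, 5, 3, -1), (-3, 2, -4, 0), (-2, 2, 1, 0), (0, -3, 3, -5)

det(A) = -384

Forward elimination:
R2 <- R2 - (-3/2)*R1:  [    0  19/2   1/2  -3/2 ]
R3 <- R3 - (-1)*R1:  [  0   7   4  -1 ]
R3 <- R3 - (14/19)*R2:  [     0      0  69/19   2/19 ]
R4 <- R4 - (-6/19)*R2:  [       0        0    60/19  -104/19 ]
R4 <- R4 - (20/23)*R3:  [       0        0        0  -128/23 ]
Upper-triangular form:
[ 2     5      3       -1 ]
[ 0  19/2    1/2     -3/2 ]
[ 0     0  69/19     2/19 ]
[ 0     0      0  -128/23 ]
det(A) = (-1)^0 * (2) * (19/2) * (69/19) * (-128/23) = -384  (0 row swaps -> sign +1)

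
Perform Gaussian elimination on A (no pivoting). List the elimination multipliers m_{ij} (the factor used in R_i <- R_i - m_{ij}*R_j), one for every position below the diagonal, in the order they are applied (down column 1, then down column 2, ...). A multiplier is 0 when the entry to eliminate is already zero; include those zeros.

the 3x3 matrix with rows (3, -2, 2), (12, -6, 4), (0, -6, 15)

Forward elimination:
R2 <- R2 - (4)*R1:  [  0   2  -4 ]
R3: entry in column 1 is already 0 -> m_{31} = 0 (no row operation needed)
R3 <- R3 - (-3)*R2:  [ 0  0  3 ]
Multipliers (in order of application): m_{21} = 4, m_{31} = 0, m_{32} = -3

multipliers: 4, 0, -3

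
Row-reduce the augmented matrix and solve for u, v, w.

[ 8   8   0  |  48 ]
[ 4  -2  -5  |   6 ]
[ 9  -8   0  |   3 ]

(3, 3, 0)

Forward elimination on [A|b]:
R2 <- R2 - (1/2)*R1:  [   0   -6   -5  -18 ]
R3 <- R3 - (9/8)*R1:  [   0  -17    0  -51 ]
R3 <- R3 - (17/6)*R2:  [    0     0  85/6     0 ]
Row echelon form:
[ 8   8     0  |   48 ]
[ 0  -6    -5  |  -18 ]
[ 0   0  85/6  |    0 ]
Back-substitution:
w = (0) / (85/6) = 0
v = (-18 - (-5)*(0)) / -6 = 3
u = (48 - (8)*(3)) / 8 = 3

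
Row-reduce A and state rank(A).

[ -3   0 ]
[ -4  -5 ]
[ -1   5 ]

Row reduction:
R2 <- R2 - (4/3)*R1:  [  0  -5 ]
R3 <- R3 - (1/3)*R1:  [ 0  5 ]
R3 <- R3 - (-1)*R2:  [ 0  0 ]
Row echelon form:
[ -3   0 ]
[  0  -5 ]
[  0   0 ]
Nonzero rows / pivot columns: 2

rank(A) = 2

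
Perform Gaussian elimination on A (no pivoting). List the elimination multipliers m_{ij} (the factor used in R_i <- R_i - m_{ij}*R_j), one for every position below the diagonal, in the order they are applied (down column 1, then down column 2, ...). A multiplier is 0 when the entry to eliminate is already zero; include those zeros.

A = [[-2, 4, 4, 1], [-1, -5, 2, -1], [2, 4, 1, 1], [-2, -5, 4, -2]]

Forward elimination:
R2 <- R2 - (1/2)*R1:  [    0    -7     0  -3/2 ]
R3 <- R3 - (-1)*R1:  [ 0  8  5  2 ]
R4 <- R4 - (1)*R1:  [  0  -9   0  -3 ]
R3 <- R3 - (-8/7)*R2:  [   0    0    5  2/7 ]
R4 <- R4 - (9/7)*R2:  [      0       0       0  -15/14 ]
R4: entry in column 3 is already 0 -> m_{43} = 0 (no row operation needed)
Multipliers (in order of application): m_{21} = 1/2, m_{31} = -1, m_{41} = 1, m_{32} = -8/7, m_{42} = 9/7, m_{43} = 0

multipliers: 1/2, -1, 1, -8/7, 9/7, 0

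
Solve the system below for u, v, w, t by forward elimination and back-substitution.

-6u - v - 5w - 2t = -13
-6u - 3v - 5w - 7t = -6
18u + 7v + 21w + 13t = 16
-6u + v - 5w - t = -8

(5, 4, -3, -3)

Forward elimination on [A|b]:
R2 <- R2 - (1)*R1:  [  0  -2   0  -5   7 ]
R3 <- R3 - (-3)*R1:  [   0    4    6    7  -23 ]
R4 <- R4 - (1)*R1:  [ 0  2  0  1  5 ]
R3 <- R3 - (-2)*R2:  [  0   0   6  -3  -9 ]
R4 <- R4 - (-1)*R2:  [  0   0   0  -4  12 ]
Row echelon form:
[ -6  -1  -5  -2  |  -13 ]
[  0  -2   0  -5  |    7 ]
[  0   0   6  -3  |   -9 ]
[  0   0   0  -4  |   12 ]
Back-substitution:
t = (12) / -4 = -3
w = (-9 - (-3)*(-3)) / 6 = -3
v = (7 - (-5)*(-3)) / -2 = 4
u = (-13 - (-1)*(4) - (-5)*(-3) - (-2)*(-3)) / -6 = 5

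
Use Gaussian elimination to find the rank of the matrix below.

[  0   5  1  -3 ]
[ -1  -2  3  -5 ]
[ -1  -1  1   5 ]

rank(A) = 3

Row reduction:
R1 <-> R2   (pivot in column 1 was zero)
[ -1  -2  3  -5 ]
[  0   5  1  -3 ]
[ -1  -1  1   5 ]
R3 <- R3 - (1)*R1:  [  0   1  -2  10 ]
R3 <- R3 - (1/5)*R2:  [     0      0  -11/5   53/5 ]
Row echelon form:
[ -1  -2      3    -5 ]
[  0   5      1    -3 ]
[  0   0  -11/5  53/5 ]
Nonzero rows / pivot columns: 3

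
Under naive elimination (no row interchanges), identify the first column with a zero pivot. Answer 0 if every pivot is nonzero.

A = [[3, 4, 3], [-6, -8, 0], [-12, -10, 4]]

Naive forward elimination:
R2 <- R2 - (-2)*R1:  [ 0  0  6 ]
R3 <- R3 - (-4)*R1:  [  0   6  16 ]
Matrix at this point:
[ 3  4   3 ]
[ 0  0   6 ]
[ 0  6  16 ]
Pivot entry (2,2) is zero but row 3 has 6 in column 2 -> naive elimination stops; a row interchange (e.g. R2 <-> R3) would be required here.

first zero-pivot column = 2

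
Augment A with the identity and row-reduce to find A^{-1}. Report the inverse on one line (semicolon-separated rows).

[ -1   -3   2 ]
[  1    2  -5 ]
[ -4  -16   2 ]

inverse = [-38/3 -13/3 11/6; 3 1 -1/2; -4/3 -2/3 1/6]

Gauss-Jordan on [A | I]:
R1 <- (1/-1)*R1:  [  1   3  -2  |  -1   0   0 ]
R2 <- R2 - (1)*R1:  [  0  -1  -3  |   1   1   0 ]
R3 <- R3 - (-4)*R1:  [  0  -4  -6  |  -4   0   1 ]
R2 <- (1/-1)*R2:  [  0   1   3  |  -1  -1   0 ]
R1 <- R1 - (3)*R2:  [   1    0  -11  |    2    3    0 ]
R3 <- R3 - (-4)*R2:  [  0   0   6  |  -8  -4   1 ]
R3 <- (1/6)*R3:  [    0     0     1  |  -4/3  -2/3   1/6 ]
R1 <- R1 - (-11)*R3:  [     1      0      0  |  -38/3  -13/3   11/6 ]
R2 <- R2 - (3)*R3:  [    0     1     0  |     3     1  -1/2 ]
Right block of [I | A^{-1}] is the inverse:
[ -38/3  -13/3  11/6 ]
[     3      1  -1/2 ]
[  -4/3   -2/3   1/6 ]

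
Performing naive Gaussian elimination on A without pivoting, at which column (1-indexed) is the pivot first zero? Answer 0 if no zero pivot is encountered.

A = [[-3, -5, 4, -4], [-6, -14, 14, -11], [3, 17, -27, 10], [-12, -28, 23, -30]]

first zero-pivot column = 0

Naive forward elimination:
R2 <- R2 - (2)*R1:  [  0  -4   6  -3 ]
R3 <- R3 - (-1)*R1:  [   0   12  -23    6 ]
R4 <- R4 - (4)*R1:  [   0   -8    7  -14 ]
R3 <- R3 - (-3)*R2:  [  0   0  -5  -3 ]
R4 <- R4 - (2)*R2:  [  0   0  -5  -8 ]
R4 <- R4 - (1)*R3:  [  0   0   0  -5 ]
All pivots nonzero; naive elimination completes without hitting a zero pivot.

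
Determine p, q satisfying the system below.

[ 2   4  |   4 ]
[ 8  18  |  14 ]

Forward elimination on [A|b]:
R2 <- R2 - (4)*R1:  [  0   2  -2 ]
Row echelon form:
[ 2  4  |   4 ]
[ 0  2  |  -2 ]
Back-substitution:
q = (-2) / 2 = -1
p = (4 - (4)*(-1)) / 2 = 4

(4, -1)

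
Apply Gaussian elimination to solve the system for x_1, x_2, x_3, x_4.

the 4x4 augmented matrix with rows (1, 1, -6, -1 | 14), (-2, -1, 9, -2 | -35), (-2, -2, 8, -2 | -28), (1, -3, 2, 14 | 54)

Forward elimination on [A|b]:
R2 <- R2 - (-2)*R1:  [  0   1  -3  -4  -7 ]
R3 <- R3 - (-2)*R1:  [  0   0  -4  -4   0 ]
R4 <- R4 - (1)*R1:  [  0  -4   8  15  40 ]
R4 <- R4 - (-4)*R2:  [  0   0  -4  -1  12 ]
R4 <- R4 - (1)*R3:  [  0   0   0   3  12 ]
Row echelon form:
[ 1  1  -6  -1  |  14 ]
[ 0  1  -3  -4  |  -7 ]
[ 0  0  -4  -4  |   0 ]
[ 0  0   0   3  |  12 ]
Back-substitution:
x_4 = (12) / 3 = 4
x_3 = (0 - (-4)*(4)) / -4 = -4
x_2 = (-7 - (-3)*(-4) - (-4)*(4)) / 1 = -3
x_1 = (14 - (1)*(-3) - (-6)*(-4) - (-1)*(4)) / 1 = -3

(-3, -3, -4, 4)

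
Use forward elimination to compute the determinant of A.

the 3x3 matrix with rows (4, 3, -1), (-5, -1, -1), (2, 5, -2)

Forward elimination:
R2 <- R2 - (-5/4)*R1:  [    0  11/4  -9/4 ]
R3 <- R3 - (1/2)*R1:  [    0   7/2  -3/2 ]
R3 <- R3 - (14/11)*R2:  [     0      0  15/11 ]
Upper-triangular form:
[ 4     3     -1 ]
[ 0  11/4   -9/4 ]
[ 0     0  15/11 ]
det(A) = (-1)^0 * (4) * (11/4) * (15/11) = 15  (0 row swaps -> sign +1)

det(A) = 15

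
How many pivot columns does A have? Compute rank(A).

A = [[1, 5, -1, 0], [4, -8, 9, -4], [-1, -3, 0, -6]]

Row reduction:
R2 <- R2 - (4)*R1:  [   0  -28   13   -4 ]
R3 <- R3 - (-1)*R1:  [  0   2  -1  -6 ]
R3 <- R3 - (-1/14)*R2:  [     0      0  -1/14  -44/7 ]
Row echelon form:
[ 1    5     -1      0 ]
[ 0  -28     13     -4 ]
[ 0    0  -1/14  -44/7 ]
Nonzero rows / pivot columns: 3

rank(A) = 3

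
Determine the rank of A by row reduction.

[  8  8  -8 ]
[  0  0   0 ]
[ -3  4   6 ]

rank(A) = 2

Row reduction:
R3 <- R3 - (-3/8)*R1:  [ 0  7  3 ]
R2 <-> R3   (pivot in column 2 was zero)
[ 8  8  -8 ]
[ 0  7   3 ]
[ 0  0   0 ]
Row echelon form:
[ 8  8  -8 ]
[ 0  7   3 ]
[ 0  0   0 ]
Nonzero rows / pivot columns: 2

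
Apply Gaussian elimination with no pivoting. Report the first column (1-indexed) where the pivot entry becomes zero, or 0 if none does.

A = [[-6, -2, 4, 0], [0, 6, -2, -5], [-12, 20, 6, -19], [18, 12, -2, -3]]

first zero-pivot column = 4

Naive forward elimination:
R3 <- R3 - (2)*R1:  [   0   24   -2  -19 ]
R4 <- R4 - (-3)*R1:  [  0   6  10  -3 ]
R3 <- R3 - (4)*R2:  [ 0  0  6  1 ]
R4 <- R4 - (1)*R2:  [  0   0  12   2 ]
R4 <- R4 - (2)*R3:  [ 0  0  0  0 ]
Matrix at this point:
[ -6  -2   4   0 ]
[  0   6  -2  -5 ]
[  0   0   6   1 ]
[  0   0   0   0 ]
Pivot entry (4,4) in the last row is zero and there are no rows below to swap with -> zero pivot in column 4 (A is singular).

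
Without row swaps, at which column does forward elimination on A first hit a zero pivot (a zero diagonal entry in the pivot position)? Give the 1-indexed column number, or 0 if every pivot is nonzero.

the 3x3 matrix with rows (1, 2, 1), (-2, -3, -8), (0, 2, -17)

first zero-pivot column = 0

Naive forward elimination:
R2 <- R2 - (-2)*R1:  [  0   1  -6 ]
R3 <- R3 - (2)*R2:  [  0   0  -5 ]
All pivots nonzero; naive elimination completes without hitting a zero pivot.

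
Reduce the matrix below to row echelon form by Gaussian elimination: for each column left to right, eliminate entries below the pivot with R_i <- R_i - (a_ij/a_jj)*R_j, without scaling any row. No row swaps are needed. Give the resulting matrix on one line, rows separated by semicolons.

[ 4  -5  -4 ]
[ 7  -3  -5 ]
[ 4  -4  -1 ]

REF = [4 -5 -4; 0 23/4 2; 0 0 61/23]

Forward elimination:
R2 <- R2 - (7/4)*R1:  [    0  23/4     2 ]
R3 <- R3 - (1)*R1:  [ 0  1  3 ]
R3 <- R3 - (4/23)*R2:  [     0      0  61/23 ]
Row echelon form:
[ 4    -5     -4 ]
[ 0  23/4      2 ]
[ 0     0  61/23 ]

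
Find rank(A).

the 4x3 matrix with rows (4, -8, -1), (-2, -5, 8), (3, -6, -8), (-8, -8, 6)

rank(A) = 3

Row reduction:
R2 <- R2 - (-1/2)*R1:  [    0    -9  15/2 ]
R3 <- R3 - (3/4)*R1:  [     0      0  -29/4 ]
R4 <- R4 - (-2)*R1:  [   0  -24    4 ]
R4 <- R4 - (8/3)*R2:  [   0    0  -16 ]
R4 <- R4 - (64/29)*R3:  [ 0  0  0 ]
Row echelon form:
[ 4  -8     -1 ]
[ 0  -9   15/2 ]
[ 0   0  -29/4 ]
[ 0   0      0 ]
Nonzero rows / pivot columns: 3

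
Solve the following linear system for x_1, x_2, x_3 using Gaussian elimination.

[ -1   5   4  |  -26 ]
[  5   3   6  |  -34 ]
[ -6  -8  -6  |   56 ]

Forward elimination on [A|b]:
R2 <- R2 - (-5)*R1:  [    0    28    26  -164 ]
R3 <- R3 - (6)*R1:  [   0  -38  -30  212 ]
R3 <- R3 - (-19/14)*R2:  [     0      0   37/7  -74/7 ]
Row echelon form:
[ -1   5     4  |    -26 ]
[  0  28    26  |   -164 ]
[  0   0  37/7  |  -74/7 ]
Back-substitution:
x_3 = (-74/7) / (37/7) = -2
x_2 = (-164 - (26)*(-2)) / 28 = -4
x_1 = (-26 - (5)*(-4) - (4)*(-2)) / -1 = -2

(-2, -4, -2)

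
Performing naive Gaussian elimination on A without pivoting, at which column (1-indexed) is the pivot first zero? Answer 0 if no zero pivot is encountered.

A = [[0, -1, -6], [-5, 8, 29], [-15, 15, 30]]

Naive forward elimination:
Pivot entry (1,1) is zero but row 2 has -5 in column 1 -> naive elimination stops; a row interchange (e.g. R1 <-> R2) would be required here.

first zero-pivot column = 1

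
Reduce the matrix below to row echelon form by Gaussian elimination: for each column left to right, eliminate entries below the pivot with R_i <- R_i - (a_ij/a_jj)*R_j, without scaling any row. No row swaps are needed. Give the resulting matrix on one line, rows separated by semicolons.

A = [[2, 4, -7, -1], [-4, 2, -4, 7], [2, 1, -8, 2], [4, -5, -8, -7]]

REF = [2 4 -7 -1; 0 10 -18 5; 0 0 -32/5 9/2; 0 0 0 -687/64]

Forward elimination:
R2 <- R2 - (-2)*R1:  [   0   10  -18    5 ]
R3 <- R3 - (1)*R1:  [  0  -3  -1   3 ]
R4 <- R4 - (2)*R1:  [   0  -13    6   -5 ]
R3 <- R3 - (-3/10)*R2:  [     0      0  -32/5    9/2 ]
R4 <- R4 - (-13/10)*R2:  [     0      0  -87/5    3/2 ]
R4 <- R4 - (87/32)*R3:  [       0        0        0  -687/64 ]
Row echelon form:
[ 2   4     -7       -1 ]
[ 0  10    -18        5 ]
[ 0   0  -32/5      9/2 ]
[ 0   0      0  -687/64 ]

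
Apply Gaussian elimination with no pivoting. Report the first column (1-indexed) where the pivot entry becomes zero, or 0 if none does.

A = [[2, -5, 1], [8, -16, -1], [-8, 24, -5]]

Naive forward elimination:
R2 <- R2 - (4)*R1:  [  0   4  -5 ]
R3 <- R3 - (-4)*R1:  [  0   4  -1 ]
R3 <- R3 - (1)*R2:  [ 0  0  4 ]
All pivots nonzero; naive elimination completes without hitting a zero pivot.

first zero-pivot column = 0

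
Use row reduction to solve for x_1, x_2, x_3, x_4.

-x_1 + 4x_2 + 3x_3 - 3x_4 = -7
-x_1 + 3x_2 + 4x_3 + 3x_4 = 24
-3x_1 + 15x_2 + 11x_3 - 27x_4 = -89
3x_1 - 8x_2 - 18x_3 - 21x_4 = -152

(2, -2, 5, 4)

Forward elimination on [A|b]:
R2 <- R2 - (1)*R1:  [  0  -1   1   6  31 ]
R3 <- R3 - (3)*R1:  [   0    3    2  -18  -68 ]
R4 <- R4 - (-3)*R1:  [    0     4    -9   -30  -173 ]
R3 <- R3 - (-3)*R2:  [  0   0   5   0  25 ]
R4 <- R4 - (-4)*R2:  [   0    0   -5   -6  -49 ]
R4 <- R4 - (-1)*R3:  [   0    0    0   -6  -24 ]
Row echelon form:
[ -1   4  3  -3  |   -7 ]
[  0  -1  1   6  |   31 ]
[  0   0  5   0  |   25 ]
[  0   0  0  -6  |  -24 ]
Back-substitution:
x_4 = (-24) / -6 = 4
x_3 = (25) / 5 = 5
x_2 = (31 - (1)*(5) - (6)*(4)) / -1 = -2
x_1 = (-7 - (4)*(-2) - (3)*(5) - (-3)*(4)) / -1 = 2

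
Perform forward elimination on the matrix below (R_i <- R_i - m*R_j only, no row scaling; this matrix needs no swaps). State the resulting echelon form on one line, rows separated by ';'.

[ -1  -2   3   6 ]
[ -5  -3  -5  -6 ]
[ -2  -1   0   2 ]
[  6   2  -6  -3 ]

REF = [-1 -2 3 6; 0 7 -20 -36; 0 0 18/7 38/7; 0 0 0 149/9]

Forward elimination:
R2 <- R2 - (5)*R1:  [   0    7  -20  -36 ]
R3 <- R3 - (2)*R1:  [   0    3   -6  -10 ]
R4 <- R4 - (-6)*R1:  [   0  -10   12   33 ]
R3 <- R3 - (3/7)*R2:  [    0     0  18/7  38/7 ]
R4 <- R4 - (-10/7)*R2:  [      0       0  -116/7  -129/7 ]
R4 <- R4 - (-58/9)*R3:  [     0      0      0  149/9 ]
Row echelon form:
[ -1  -2     3      6 ]
[  0   7   -20    -36 ]
[  0   0  18/7   38/7 ]
[  0   0     0  149/9 ]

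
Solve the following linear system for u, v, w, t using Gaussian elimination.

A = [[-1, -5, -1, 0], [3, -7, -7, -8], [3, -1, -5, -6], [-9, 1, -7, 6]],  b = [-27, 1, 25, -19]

Forward elimination on [A|b]:
R2 <- R2 - (-3)*R1:  [   0  -22  -10   -8  -80 ]
R3 <- R3 - (-3)*R1:  [   0  -16   -8   -6  -56 ]
R4 <- R4 - (9)*R1:  [   0   46    2    6  224 ]
R3 <- R3 - (8/11)*R2:  [     0      0  -8/11  -2/11  24/11 ]
R4 <- R4 - (-23/11)*R2:  [       0        0  -208/11  -118/11   624/11 ]
R4 <- R4 - (26)*R3:  [  0   0   0  -6   0 ]
Row echelon form:
[ -1   -5     -1      0  |    -27 ]
[  0  -22    -10     -8  |    -80 ]
[  0    0  -8/11  -2/11  |  24/11 ]
[  0    0      0     -6  |      0 ]
Back-substitution:
t = (0) / -6 = 0
w = (24/11 - (-2/11)*(0)) / (-8/11) = -3
v = (-80 - (-10)*(-3) - (-8)*(0)) / -22 = 5
u = (-27 - (-5)*(5) - (-1)*(-3)) / -1 = 5

(5, 5, -3, 0)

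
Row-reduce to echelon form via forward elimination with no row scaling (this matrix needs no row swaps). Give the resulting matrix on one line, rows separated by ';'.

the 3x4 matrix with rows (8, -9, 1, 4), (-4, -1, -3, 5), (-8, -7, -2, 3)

REF = [8 -9 1 4; 0 -11/2 -5/2 7; 0 0 69/11 -147/11]

Forward elimination:
R2 <- R2 - (-1/2)*R1:  [     0  -11/2   -5/2      7 ]
R3 <- R3 - (-1)*R1:  [   0  -16   -1    7 ]
R3 <- R3 - (32/11)*R2:  [       0        0    69/11  -147/11 ]
Row echelon form:
[ 8     -9      1        4 ]
[ 0  -11/2   -5/2        7 ]
[ 0      0  69/11  -147/11 ]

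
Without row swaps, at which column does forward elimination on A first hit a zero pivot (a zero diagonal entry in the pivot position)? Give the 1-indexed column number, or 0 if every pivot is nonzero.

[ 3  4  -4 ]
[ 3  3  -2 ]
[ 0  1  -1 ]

Naive forward elimination:
R2 <- R2 - (1)*R1:  [  0  -1   2 ]
R3 <- R3 - (-1)*R2:  [ 0  0  1 ]
All pivots nonzero; naive elimination completes without hitting a zero pivot.

first zero-pivot column = 0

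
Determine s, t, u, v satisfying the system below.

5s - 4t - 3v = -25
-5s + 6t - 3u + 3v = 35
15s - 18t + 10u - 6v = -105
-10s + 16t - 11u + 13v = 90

(-1, 5, 0, 0)

Forward elimination on [A|b]:
R2 <- R2 - (-1)*R1:  [  0   2  -3   0  10 ]
R3 <- R3 - (3)*R1:  [   0   -6   10    3  -30 ]
R4 <- R4 - (-2)*R1:  [   0    8  -11    7   40 ]
R3 <- R3 - (-3)*R2:  [ 0  0  1  3  0 ]
R4 <- R4 - (4)*R2:  [ 0  0  1  7  0 ]
R4 <- R4 - (1)*R3:  [ 0  0  0  4  0 ]
Row echelon form:
[ 5  -4   0  -3  |  -25 ]
[ 0   2  -3   0  |   10 ]
[ 0   0   1   3  |    0 ]
[ 0   0   0   4  |    0 ]
Back-substitution:
v = (0) / 4 = 0
u = (0 - (3)*(0)) / 1 = 0
t = (10 - (-3)*(0)) / 2 = 5
s = (-25 - (-4)*(5) - (-3)*(0)) / 5 = -1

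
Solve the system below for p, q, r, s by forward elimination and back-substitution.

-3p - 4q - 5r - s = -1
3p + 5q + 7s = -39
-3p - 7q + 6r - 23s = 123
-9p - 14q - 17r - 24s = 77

(-2, -1, 3, -4)

Forward elimination on [A|b]:
R2 <- R2 - (-1)*R1:  [   0    1   -5    6  -40 ]
R3 <- R3 - (1)*R1:  [   0   -3   11  -22  124 ]
R4 <- R4 - (3)*R1:  [   0   -2   -2  -21   80 ]
R3 <- R3 - (-3)*R2:  [  0   0  -4  -4   4 ]
R4 <- R4 - (-2)*R2:  [   0    0  -12   -9    0 ]
R4 <- R4 - (3)*R3:  [   0    0    0    3  -12 ]
Row echelon form:
[ -3  -4  -5  -1  |   -1 ]
[  0   1  -5   6  |  -40 ]
[  0   0  -4  -4  |    4 ]
[  0   0   0   3  |  -12 ]
Back-substitution:
s = (-12) / 3 = -4
r = (4 - (-4)*(-4)) / -4 = 3
q = (-40 - (-5)*(3) - (6)*(-4)) / 1 = -1
p = (-1 - (-4)*(-1) - (-5)*(3) - (-1)*(-4)) / -3 = -2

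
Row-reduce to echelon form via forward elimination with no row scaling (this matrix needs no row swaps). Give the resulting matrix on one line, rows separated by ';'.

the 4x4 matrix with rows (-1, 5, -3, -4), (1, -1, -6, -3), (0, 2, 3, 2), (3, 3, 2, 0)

Forward elimination:
R2 <- R2 - (-1)*R1:  [  0   4  -9  -7 ]
R4 <- R4 - (-3)*R1:  [   0   18   -7  -12 ]
R3 <- R3 - (1/2)*R2:  [    0     0  15/2  11/2 ]
R4 <- R4 - (9/2)*R2:  [    0     0  67/2  39/2 ]
R4 <- R4 - (67/15)*R3:  [      0       0       0  -76/15 ]
Row echelon form:
[ -1  5    -3      -4 ]
[  0  4    -9      -7 ]
[  0  0  15/2    11/2 ]
[  0  0     0  -76/15 ]

REF = [-1 5 -3 -4; 0 4 -9 -7; 0 0 15/2 11/2; 0 0 0 -76/15]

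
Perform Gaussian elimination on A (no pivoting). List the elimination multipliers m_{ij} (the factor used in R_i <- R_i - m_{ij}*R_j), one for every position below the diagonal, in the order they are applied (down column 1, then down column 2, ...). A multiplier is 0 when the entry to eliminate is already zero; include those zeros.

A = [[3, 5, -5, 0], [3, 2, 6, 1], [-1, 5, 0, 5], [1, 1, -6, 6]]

Forward elimination:
R2 <- R2 - (1)*R1:  [  0  -3  11   1 ]
R3 <- R3 - (-1/3)*R1:  [    0  20/3  -5/3     5 ]
R4 <- R4 - (1/3)*R1:  [     0   -2/3  -13/3      6 ]
R3 <- R3 - (-20/9)*R2:  [     0      0  205/9   65/9 ]
R4 <- R4 - (2/9)*R2:  [     0      0  -61/9   52/9 ]
R4 <- R4 - (-61/205)*R3:  [      0       0       0  325/41 ]
Multipliers (in order of application): m_{21} = 1, m_{31} = -1/3, m_{41} = 1/3, m_{32} = -20/9, m_{42} = 2/9, m_{43} = -61/205

multipliers: 1, -1/3, 1/3, -20/9, 2/9, -61/205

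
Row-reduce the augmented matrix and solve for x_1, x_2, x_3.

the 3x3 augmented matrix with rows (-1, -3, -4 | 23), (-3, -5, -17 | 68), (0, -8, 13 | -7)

(1, -4, -3)

Forward elimination on [A|b]:
R2 <- R2 - (3)*R1:  [  0   4  -5  -1 ]
R3 <- R3 - (-2)*R2:  [  0   0   3  -9 ]
Row echelon form:
[ -1  -3  -4  |  23 ]
[  0   4  -5  |  -1 ]
[  0   0   3  |  -9 ]
Back-substitution:
x_3 = (-9) / 3 = -3
x_2 = (-1 - (-5)*(-3)) / 4 = -4
x_1 = (23 - (-3)*(-4) - (-4)*(-3)) / -1 = 1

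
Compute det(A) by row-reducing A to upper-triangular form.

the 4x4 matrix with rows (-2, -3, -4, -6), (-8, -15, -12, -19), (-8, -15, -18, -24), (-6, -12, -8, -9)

det(A) = -144

Forward elimination:
R2 <- R2 - (4)*R1:  [  0  -3   4   5 ]
R3 <- R3 - (4)*R1:  [  0  -3  -2   0 ]
R4 <- R4 - (3)*R1:  [  0  -3   4   9 ]
R3 <- R3 - (1)*R2:  [  0   0  -6  -5 ]
R4 <- R4 - (1)*R2:  [ 0  0  0  4 ]
Upper-triangular form:
[ -2  -3  -4  -6 ]
[  0  -3   4   5 ]
[  0   0  -6  -5 ]
[  0   0   0   4 ]
det(A) = (-1)^0 * (-2) * (-3) * (-6) * (4) = -144  (0 row swaps -> sign +1)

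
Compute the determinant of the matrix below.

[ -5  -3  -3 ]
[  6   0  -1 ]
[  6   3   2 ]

Forward elimination:
R2 <- R2 - (-6/5)*R1:  [     0  -18/5  -23/5 ]
R3 <- R3 - (-6/5)*R1:  [    0  -3/5  -8/5 ]
R3 <- R3 - (1/6)*R2:  [    0     0  -5/6 ]
Upper-triangular form:
[ -5     -3     -3 ]
[  0  -18/5  -23/5 ]
[  0      0   -5/6 ]
det(A) = (-1)^0 * (-5) * (-18/5) * (-5/6) = -15  (0 row swaps -> sign +1)

det(A) = -15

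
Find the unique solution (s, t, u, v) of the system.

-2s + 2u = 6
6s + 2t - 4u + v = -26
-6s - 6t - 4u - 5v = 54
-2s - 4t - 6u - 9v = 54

(-4, -1, -1, -4)

Forward elimination on [A|b]:
R2 <- R2 - (-3)*R1:  [  0   2   2   1  -8 ]
R3 <- R3 - (3)*R1:  [   0   -6  -10   -5   36 ]
R4 <- R4 - (1)*R1:  [  0  -4  -8  -9  48 ]
R3 <- R3 - (-3)*R2:  [  0   0  -4  -2  12 ]
R4 <- R4 - (-2)*R2:  [  0   0  -4  -7  32 ]
R4 <- R4 - (1)*R3:  [  0   0   0  -5  20 ]
Row echelon form:
[ -2  0   2   0  |   6 ]
[  0  2   2   1  |  -8 ]
[  0  0  -4  -2  |  12 ]
[  0  0   0  -5  |  20 ]
Back-substitution:
v = (20) / -5 = -4
u = (12 - (-2)*(-4)) / -4 = -1
t = (-8 - (2)*(-1) - (1)*(-4)) / 2 = -1
s = (6 - (2)*(-1)) / -2 = -4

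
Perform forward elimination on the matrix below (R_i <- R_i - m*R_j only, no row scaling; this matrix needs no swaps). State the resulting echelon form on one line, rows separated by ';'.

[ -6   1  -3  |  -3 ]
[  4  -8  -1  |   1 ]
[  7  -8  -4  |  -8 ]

REF = [-6 1 -3 -3; 0 -22/3 -3 -1; 0 0 -207/44 -465/44]

Forward elimination:
R2 <- R2 - (-2/3)*R1:  [     0  -22/3     -3     -1 ]
R3 <- R3 - (-7/6)*R1:  [     0  -41/6  -15/2  -23/2 ]
R3 <- R3 - (41/44)*R2:  [       0        0  -207/44  -465/44 ]
Row echelon form:
[ -6      1       -3  |       -3 ]
[  0  -22/3       -3  |       -1 ]
[  0      0  -207/44  |  -465/44 ]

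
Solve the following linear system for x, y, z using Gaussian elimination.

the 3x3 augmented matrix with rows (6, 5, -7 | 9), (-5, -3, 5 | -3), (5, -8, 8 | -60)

(-4, 1, -4)

Forward elimination on [A|b]:
R2 <- R2 - (-5/6)*R1:  [    0   7/6  -5/6   9/2 ]
R3 <- R3 - (5/6)*R1:  [      0   -73/6    83/6  -135/2 ]
R3 <- R3 - (-73/7)*R2:  [      0       0    36/7  -144/7 ]
Row echelon form:
[ 6    5    -7  |       9 ]
[ 0  7/6  -5/6  |     9/2 ]
[ 0    0  36/7  |  -144/7 ]
Back-substitution:
z = (-144/7) / (36/7) = -4
y = (9/2 - (-5/6)*(-4)) / (7/6) = 1
x = (9 - (5)*(1) - (-7)*(-4)) / 6 = -4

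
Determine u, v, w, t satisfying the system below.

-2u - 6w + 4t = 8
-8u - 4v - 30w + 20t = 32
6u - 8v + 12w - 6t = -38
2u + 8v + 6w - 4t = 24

Forward elimination on [A|b]:
R2 <- R2 - (4)*R1:  [  0  -4  -6   4   0 ]
R3 <- R3 - (-3)*R1:  [   0   -8   -6    6  -14 ]
R4 <- R4 - (-1)*R1:  [  0   8   0   0  32 ]
R3 <- R3 - (2)*R2:  [   0    0    6   -2  -14 ]
R4 <- R4 - (-2)*R2:  [   0    0  -12    8   32 ]
R4 <- R4 - (-2)*R3:  [ 0  0  0  4  4 ]
Row echelon form:
[ -2   0  -6   4  |    8 ]
[  0  -4  -6   4  |    0 ]
[  0   0   6  -2  |  -14 ]
[  0   0   0   4  |    4 ]
Back-substitution:
t = (4) / 4 = 1
w = (-14 - (-2)*(1)) / 6 = -2
v = (0 - (-6)*(-2) - (4)*(1)) / -4 = 4
u = (8 - (-6)*(-2) - (4)*(1)) / -2 = 4

(4, 4, -2, 1)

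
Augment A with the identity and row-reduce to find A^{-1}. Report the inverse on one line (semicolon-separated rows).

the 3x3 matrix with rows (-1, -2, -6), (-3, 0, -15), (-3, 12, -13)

inverse = [15/2 -49/12 5/4; 1/4 -5/24 1/8; -3/2 3/4 -1/4]

Gauss-Jordan on [A | I]:
R1 <- (1/-1)*R1:  [  1   2   6  |  -1   0   0 ]
R2 <- R2 - (-3)*R1:  [  0   6   3  |  -3   1   0 ]
R3 <- R3 - (-3)*R1:  [  0  18   5  |  -3   0   1 ]
R2 <- (1/6)*R2:  [    0     1   1/2  |  -1/2   1/6     0 ]
R1 <- R1 - (2)*R2:  [    1     0     5  |     0  -1/3     0 ]
R3 <- R3 - (18)*R2:  [  0   0  -4  |   6  -3   1 ]
R3 <- (1/-4)*R3:  [    0     0     1  |  -3/2   3/4  -1/4 ]
R1 <- R1 - (5)*R3:  [      1       0       0  |    15/2  -49/12     5/4 ]
R2 <- R2 - (1/2)*R3:  [     0      1      0  |    1/4  -5/24    1/8 ]
Right block of [I | A^{-1}] is the inverse:
[ 15/2  -49/12   5/4 ]
[  1/4   -5/24   1/8 ]
[ -3/2     3/4  -1/4 ]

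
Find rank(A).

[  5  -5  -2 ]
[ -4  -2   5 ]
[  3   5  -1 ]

Row reduction:
R2 <- R2 - (-4/5)*R1:  [    0    -6  17/5 ]
R3 <- R3 - (3/5)*R1:  [   0    8  1/5 ]
R3 <- R3 - (-4/3)*R2:  [     0      0  71/15 ]
Row echelon form:
[ 5  -5     -2 ]
[ 0  -6   17/5 ]
[ 0   0  71/15 ]
Nonzero rows / pivot columns: 3

rank(A) = 3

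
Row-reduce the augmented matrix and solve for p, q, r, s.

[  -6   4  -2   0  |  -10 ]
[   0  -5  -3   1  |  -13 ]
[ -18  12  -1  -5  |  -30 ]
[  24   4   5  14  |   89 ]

(4, 3, -1, -1)

Forward elimination on [A|b]:
R3 <- R3 - (3)*R1:  [  0   0   5  -5   0 ]
R4 <- R4 - (-4)*R1:  [  0  20  -3  14  49 ]
R4 <- R4 - (-4)*R2:  [   0    0  -15   18   -3 ]
R4 <- R4 - (-3)*R3:  [  0   0   0   3  -3 ]
Row echelon form:
[ -6   4  -2   0  |  -10 ]
[  0  -5  -3   1  |  -13 ]
[  0   0   5  -5  |    0 ]
[  0   0   0   3  |   -3 ]
Back-substitution:
s = (-3) / 3 = -1
r = (0 - (-5)*(-1)) / 5 = -1
q = (-13 - (-3)*(-1) - (1)*(-1)) / -5 = 3
p = (-10 - (4)*(3) - (-2)*(-1)) / -6 = 4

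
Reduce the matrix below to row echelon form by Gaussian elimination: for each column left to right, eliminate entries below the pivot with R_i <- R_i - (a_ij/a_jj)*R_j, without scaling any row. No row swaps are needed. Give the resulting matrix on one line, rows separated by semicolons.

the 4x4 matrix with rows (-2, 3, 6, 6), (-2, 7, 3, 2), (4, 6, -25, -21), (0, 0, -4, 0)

REF = [-2 3 6 6; 0 4 -3 -4; 0 0 -4 3; 0 0 0 -3]

Forward elimination:
R2 <- R2 - (1)*R1:  [  0   4  -3  -4 ]
R3 <- R3 - (-2)*R1:  [   0   12  -13   -9 ]
R3 <- R3 - (3)*R2:  [  0   0  -4   3 ]
R4 <- R4 - (1)*R3:  [  0   0   0  -3 ]
Row echelon form:
[ -2  3   6   6 ]
[  0  4  -3  -4 ]
[  0  0  -4   3 ]
[  0  0   0  -3 ]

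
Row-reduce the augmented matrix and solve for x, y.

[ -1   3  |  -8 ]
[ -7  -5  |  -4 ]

Forward elimination on [A|b]:
R2 <- R2 - (7)*R1:  [   0  -26   52 ]
Row echelon form:
[ -1    3  |  -8 ]
[  0  -26  |  52 ]
Back-substitution:
y = (52) / -26 = -2
x = (-8 - (3)*(-2)) / -1 = 2

(2, -2)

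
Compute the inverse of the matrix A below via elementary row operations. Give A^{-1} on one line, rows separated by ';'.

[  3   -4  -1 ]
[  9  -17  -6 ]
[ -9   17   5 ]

Gauss-Jordan on [A | I]:
R1 <- (1/3)*R1:  [    1  -4/3  -1/3  |   1/3     0     0 ]
R2 <- R2 - (9)*R1:  [  0  -5  -3  |  -3   1   0 ]
R3 <- R3 - (-9)*R1:  [ 0  5  2  |  3  0  1 ]
R2 <- (1/-5)*R2:  [    0     1   3/5  |   3/5  -1/5     0 ]
R1 <- R1 - (-4/3)*R2:  [     1      0   7/15  |  17/15  -4/15      0 ]
R3 <- R3 - (5)*R2:  [  0   0  -1  |   0   1   1 ]
R3 <- (1/-1)*R3:  [  0   0   1  |   0  -1  -1 ]
R1 <- R1 - (7/15)*R3:  [     1      0      0  |  17/15    1/5   7/15 ]
R2 <- R2 - (3/5)*R3:  [   0    1    0  |  3/5  2/5  3/5 ]
Right block of [I | A^{-1}] is the inverse:
[ 17/15  1/5  7/15 ]
[   3/5  2/5   3/5 ]
[     0   -1    -1 ]

inverse = [17/15 1/5 7/15; 3/5 2/5 3/5; 0 -1 -1]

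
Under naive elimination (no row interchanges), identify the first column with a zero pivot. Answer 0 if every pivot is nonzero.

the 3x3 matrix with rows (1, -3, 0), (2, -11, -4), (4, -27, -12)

Naive forward elimination:
R2 <- R2 - (2)*R1:  [  0  -5  -4 ]
R3 <- R3 - (4)*R1:  [   0  -15  -12 ]
R3 <- R3 - (3)*R2:  [ 0  0  0 ]
Matrix at this point:
[ 1  -3   0 ]
[ 0  -5  -4 ]
[ 0   0   0 ]
Pivot entry (3,3) in the last row is zero and there are no rows below to swap with -> zero pivot in column 3 (A is singular).

first zero-pivot column = 3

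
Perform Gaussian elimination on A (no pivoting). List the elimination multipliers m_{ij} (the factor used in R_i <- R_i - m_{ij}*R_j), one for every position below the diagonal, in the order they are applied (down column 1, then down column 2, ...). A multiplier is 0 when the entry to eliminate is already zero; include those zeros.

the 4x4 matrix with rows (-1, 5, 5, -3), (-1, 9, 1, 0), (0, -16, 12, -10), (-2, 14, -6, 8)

multipliers: 1, 0, 2, -4, 1, 3

Forward elimination:
R2 <- R2 - (1)*R1:  [  0   4  -4   3 ]
R3: entry in column 1 is already 0 -> m_{31} = 0 (no row operation needed)
R4 <- R4 - (2)*R1:  [   0    4  -16   14 ]
R3 <- R3 - (-4)*R2:  [  0   0  -4   2 ]
R4 <- R4 - (1)*R2:  [   0    0  -12   11 ]
R4 <- R4 - (3)*R3:  [ 0  0  0  5 ]
Multipliers (in order of application): m_{21} = 1, m_{31} = 0, m_{41} = 2, m_{32} = -4, m_{42} = 1, m_{43} = 3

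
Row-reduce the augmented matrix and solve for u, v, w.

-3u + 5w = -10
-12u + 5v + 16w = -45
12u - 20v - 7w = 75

Forward elimination on [A|b]:
R2 <- R2 - (4)*R1:  [  0   5  -4  -5 ]
R3 <- R3 - (-4)*R1:  [   0  -20   13   35 ]
R3 <- R3 - (-4)*R2:  [  0   0  -3  15 ]
Row echelon form:
[ -3  0   5  |  -10 ]
[  0  5  -4  |   -5 ]
[  0  0  -3  |   15 ]
Back-substitution:
w = (15) / -3 = -5
v = (-5 - (-4)*(-5)) / 5 = -5
u = (-10 - (5)*(-5)) / -3 = -5

(-5, -5, -5)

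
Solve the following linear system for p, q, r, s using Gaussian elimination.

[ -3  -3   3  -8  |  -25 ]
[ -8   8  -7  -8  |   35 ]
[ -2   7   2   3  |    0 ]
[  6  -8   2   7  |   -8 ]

(-2, 0, -5, 2)

Forward elimination on [A|b]:
R2 <- R2 - (8/3)*R1:  [     0     16    -15   40/3  305/3 ]
R3 <- R3 - (2/3)*R1:  [    0     9     0  25/3  50/3 ]
R4 <- R4 - (-2)*R1:  [   0  -14    8   -9  -58 ]
R3 <- R3 - (9/16)*R2:  [        0         0    135/16       5/6  -1945/48 ]
R4 <- R4 - (-7/8)*R2:  [      0       0   -41/8     8/3  743/24 ]
R4 <- R4 - (-82/135)*R3:  [      0       0       0  257/81  514/81 ]
Row echelon form:
[ -3  -3       3      -8  |       -25 ]
[  0  16     -15    40/3  |     305/3 ]
[  0   0  135/16     5/6  |  -1945/48 ]
[  0   0       0  257/81  |    514/81 ]
Back-substitution:
s = (514/81) / (257/81) = 2
r = (-1945/48 - (5/6)*(2)) / (135/16) = -5
q = (305/3 - (-15)*(-5) - (40/3)*(2)) / 16 = 0
p = (-25 - (-3)*(0) - (3)*(-5) - (-8)*(2)) / -3 = -2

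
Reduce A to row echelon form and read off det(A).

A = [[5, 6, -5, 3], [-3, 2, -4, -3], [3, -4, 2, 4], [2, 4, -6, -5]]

Forward elimination:
R2 <- R2 - (-3/5)*R1:  [    0  28/5    -7  -6/5 ]
R3 <- R3 - (3/5)*R1:  [     0  -38/5      5   11/5 ]
R4 <- R4 - (2/5)*R1:  [     0    8/5     -4  -31/5 ]
R3 <- R3 - (-19/14)*R2:  [    0     0  -9/2   4/7 ]
R4 <- R4 - (2/7)*R2:  [     0      0     -2  -41/7 ]
R4 <- R4 - (4/9)*R3:  [     0      0      0  -55/9 ]
Upper-triangular form:
[ 5     6    -5      3 ]
[ 0  28/5    -7   -6/5 ]
[ 0     0  -9/2    4/7 ]
[ 0     0     0  -55/9 ]
det(A) = (-1)^0 * (5) * (28/5) * (-9/2) * (-55/9) = 770  (0 row swaps -> sign +1)

det(A) = 770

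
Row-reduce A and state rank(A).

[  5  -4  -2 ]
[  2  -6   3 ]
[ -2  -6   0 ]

Row reduction:
R2 <- R2 - (2/5)*R1:  [     0  -22/5   19/5 ]
R3 <- R3 - (-2/5)*R1:  [     0  -38/5   -4/5 ]
R3 <- R3 - (19/11)*R2:  [      0       0  -81/11 ]
Row echelon form:
[ 5     -4      -2 ]
[ 0  -22/5    19/5 ]
[ 0      0  -81/11 ]
Nonzero rows / pivot columns: 3

rank(A) = 3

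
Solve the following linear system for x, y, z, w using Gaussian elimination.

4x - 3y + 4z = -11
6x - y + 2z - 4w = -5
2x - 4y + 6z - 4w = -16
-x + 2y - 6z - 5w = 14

Forward elimination on [A|b]:
R2 <- R2 - (3/2)*R1:  [    0   7/2    -4    -4  23/2 ]
R3 <- R3 - (1/2)*R1:  [     0   -5/2      4     -4  -21/2 ]
R4 <- R4 - (-1/4)*R1:  [    0   5/4    -5    -5  45/4 ]
R3 <- R3 - (-5/7)*R2:  [     0      0    8/7  -48/7  -16/7 ]
R4 <- R4 - (5/14)*R2:  [     0      0  -25/7  -25/7   50/7 ]
R4 <- R4 - (-25/8)*R3:  [   0    0    0  -25    0 ]
Row echelon form:
[ 4   -3    4      0  |    -11 ]
[ 0  7/2   -4     -4  |   23/2 ]
[ 0    0  8/7  -48/7  |  -16/7 ]
[ 0    0    0    -25  |      0 ]
Back-substitution:
w = (0) / -25 = 0
z = (-16/7 - (-48/7)*(0)) / (8/7) = -2
y = (23/2 - (-4)*(-2) - (-4)*(0)) / (7/2) = 1
x = (-11 - (-3)*(1) - (4)*(-2)) / 4 = 0

(0, 1, -2, 0)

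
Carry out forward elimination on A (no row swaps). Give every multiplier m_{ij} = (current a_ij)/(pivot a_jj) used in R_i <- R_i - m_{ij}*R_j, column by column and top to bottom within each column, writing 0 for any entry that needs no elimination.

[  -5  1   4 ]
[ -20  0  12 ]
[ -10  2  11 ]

Forward elimination:
R2 <- R2 - (4)*R1:  [  0  -4  -4 ]
R3 <- R3 - (2)*R1:  [ 0  0  3 ]
R3: entry in column 2 is already 0 -> m_{32} = 0 (no row operation needed)
Multipliers (in order of application): m_{21} = 4, m_{31} = 2, m_{32} = 0

multipliers: 4, 2, 0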